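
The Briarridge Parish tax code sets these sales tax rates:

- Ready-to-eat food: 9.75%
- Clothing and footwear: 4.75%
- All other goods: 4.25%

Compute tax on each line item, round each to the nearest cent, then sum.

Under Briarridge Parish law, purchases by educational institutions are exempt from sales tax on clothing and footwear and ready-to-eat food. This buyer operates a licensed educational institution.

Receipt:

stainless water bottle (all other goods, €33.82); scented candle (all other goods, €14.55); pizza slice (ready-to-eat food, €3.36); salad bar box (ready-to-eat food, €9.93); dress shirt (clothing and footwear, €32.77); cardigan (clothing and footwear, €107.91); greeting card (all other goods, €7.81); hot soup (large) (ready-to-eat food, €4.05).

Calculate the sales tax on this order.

€2.39

Stainless water bottle €33.82: all other goods → 4.25% → €1.44
Scented candle €14.55: all other goods → 4.25% → €0.62
Pizza slice €3.36: ready-to-eat food, buyer-exempt → 0% → €0.00
Salad bar box €9.93: ready-to-eat food, buyer-exempt → 0% → €0.00
Dress shirt €32.77: clothing and footwear, buyer-exempt → 0% → €0.00
Cardigan €107.91: clothing and footwear, buyer-exempt → 0% → €0.00
Greeting card €7.81: all other goods → 4.25% → €0.33
Hot soup (large) €4.05: ready-to-eat food, buyer-exempt → 0% → €0.00
Total tax = €1.44 + €0.62 + €0.33 = €2.39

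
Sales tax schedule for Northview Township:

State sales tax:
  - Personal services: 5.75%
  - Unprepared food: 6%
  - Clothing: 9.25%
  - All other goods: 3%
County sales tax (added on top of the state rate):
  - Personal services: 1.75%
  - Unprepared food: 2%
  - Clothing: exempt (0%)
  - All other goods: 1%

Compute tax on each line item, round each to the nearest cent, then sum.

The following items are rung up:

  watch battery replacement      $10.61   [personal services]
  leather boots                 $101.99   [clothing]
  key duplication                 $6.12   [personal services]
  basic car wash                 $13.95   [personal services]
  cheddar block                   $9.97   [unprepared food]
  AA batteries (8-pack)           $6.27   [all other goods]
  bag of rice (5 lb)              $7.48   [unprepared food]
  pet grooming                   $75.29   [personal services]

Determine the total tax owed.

Watch battery replacement $10.61: personal services → 5.75% + 1.75% county = 7.5% → $0.80
Leather boots $101.99: clothing → 9.25% + 0% county = 9.25% → $9.43
Key duplication $6.12: personal services → 5.75% + 1.75% county = 7.5% → $0.46
Basic car wash $13.95: personal services → 5.75% + 1.75% county = 7.5% → $1.05
Cheddar block $9.97: unprepared food → 6% + 2% county = 8% → $0.80
AA batteries (8-pack) $6.27: all other goods → 3% + 1% county = 4% → $0.25
Bag of rice (5 lb) $7.48: unprepared food → 6% + 2% county = 8% → $0.60
Pet grooming $75.29: personal services → 5.75% + 1.75% county = 7.5% → $5.65
Total tax = $0.80 + $9.43 + $0.46 + $1.05 + $0.80 + $0.25 + $0.60 + $5.65 = $19.04

$19.04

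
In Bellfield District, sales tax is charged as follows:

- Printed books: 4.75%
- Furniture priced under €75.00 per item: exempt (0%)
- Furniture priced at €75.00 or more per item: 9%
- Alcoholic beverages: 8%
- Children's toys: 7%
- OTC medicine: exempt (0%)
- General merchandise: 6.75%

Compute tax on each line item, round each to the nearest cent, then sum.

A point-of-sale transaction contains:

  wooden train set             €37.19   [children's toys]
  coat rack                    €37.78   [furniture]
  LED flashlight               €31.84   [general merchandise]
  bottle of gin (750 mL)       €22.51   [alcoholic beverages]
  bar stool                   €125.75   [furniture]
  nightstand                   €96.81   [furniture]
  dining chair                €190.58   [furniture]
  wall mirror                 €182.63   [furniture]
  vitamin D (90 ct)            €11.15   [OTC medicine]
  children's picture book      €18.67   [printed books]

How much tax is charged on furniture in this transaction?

Coat rack €37.78: furniture, under €75.00 → 0% → €0.00
Bar stool €125.75: furniture, €75.00 or more → 9% → €11.32
Nightstand €96.81: furniture, €75.00 or more → 9% → €8.71
Dining chair €190.58: furniture, €75.00 or more → 9% → €17.15
Wall mirror €182.63: furniture, €75.00 or more → 9% → €16.44
Tax on furniture = €0.00 + €11.32 + €8.71 + €17.15 + €16.44 = €53.62

€53.62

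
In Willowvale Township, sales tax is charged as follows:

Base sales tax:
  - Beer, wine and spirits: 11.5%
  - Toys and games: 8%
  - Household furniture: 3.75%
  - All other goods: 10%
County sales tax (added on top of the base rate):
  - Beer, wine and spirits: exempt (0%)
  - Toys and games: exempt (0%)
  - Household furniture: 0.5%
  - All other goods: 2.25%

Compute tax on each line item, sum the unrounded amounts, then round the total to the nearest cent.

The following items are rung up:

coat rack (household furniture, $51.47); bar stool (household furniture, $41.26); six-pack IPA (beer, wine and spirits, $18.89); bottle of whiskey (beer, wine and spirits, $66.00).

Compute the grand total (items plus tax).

$191.32

Coat rack $51.47: household furniture → 3.75% + 0.5% county = 4.25% → $2.187475
Bar stool $41.26: household furniture → 3.75% + 0.5% county = 4.25% → $1.75355
Six-pack IPA $18.89: beer, wine and spirits → 11.5% + 0% county = 11.5% → $2.17235
Bottle of whiskey $66.00: beer, wine and spirits → 11.5% + 0% county = 11.5% → $7.59
Subtotal = $177.62; unrounded tax = $13.703375 → $13.70; total due = $191.32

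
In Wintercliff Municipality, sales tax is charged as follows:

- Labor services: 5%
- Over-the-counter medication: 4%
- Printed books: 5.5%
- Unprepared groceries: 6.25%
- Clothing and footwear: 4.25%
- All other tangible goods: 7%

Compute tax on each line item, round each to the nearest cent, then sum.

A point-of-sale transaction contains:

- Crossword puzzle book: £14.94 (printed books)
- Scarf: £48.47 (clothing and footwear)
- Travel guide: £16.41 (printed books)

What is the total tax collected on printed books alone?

Crossword puzzle book £14.94: printed books → 5.5% → £0.82
Travel guide £16.41: printed books → 5.5% → £0.90
Tax on printed books = £0.82 + £0.90 = £1.72

£1.72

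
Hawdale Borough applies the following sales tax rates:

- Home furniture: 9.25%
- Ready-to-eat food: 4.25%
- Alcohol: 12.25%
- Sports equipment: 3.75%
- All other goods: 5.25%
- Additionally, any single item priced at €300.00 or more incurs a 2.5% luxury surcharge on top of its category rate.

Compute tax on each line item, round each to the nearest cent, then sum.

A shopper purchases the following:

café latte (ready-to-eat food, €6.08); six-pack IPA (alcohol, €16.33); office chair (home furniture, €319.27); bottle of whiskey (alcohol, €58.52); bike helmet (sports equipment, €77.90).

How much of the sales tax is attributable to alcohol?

Six-pack IPA €16.33: alcohol → 12.25% → €2.00
Bottle of whiskey €58.52: alcohol → 12.25% → €7.17
Tax on alcohol = €2.00 + €7.17 = €9.17

€9.17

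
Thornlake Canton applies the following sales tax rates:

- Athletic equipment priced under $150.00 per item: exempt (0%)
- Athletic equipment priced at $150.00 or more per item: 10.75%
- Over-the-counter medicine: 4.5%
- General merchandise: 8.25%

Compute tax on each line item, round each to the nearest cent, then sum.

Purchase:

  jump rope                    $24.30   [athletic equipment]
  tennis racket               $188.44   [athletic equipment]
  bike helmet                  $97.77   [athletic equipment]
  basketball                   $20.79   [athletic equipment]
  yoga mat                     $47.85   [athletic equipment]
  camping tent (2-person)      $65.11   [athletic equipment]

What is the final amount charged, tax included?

$464.52

Jump rope $24.30: athletic equipment, under $150.00 → 0% → $0.00
Tennis racket $188.44: athletic equipment, $150.00 or more → 10.75% → $20.26
Bike helmet $97.77: athletic equipment, under $150.00 → 0% → $0.00
Basketball $20.79: athletic equipment, under $150.00 → 0% → $0.00
Yoga mat $47.85: athletic equipment, under $150.00 → 0% → $0.00
Camping tent (2-person) $65.11: athletic equipment, under $150.00 → 0% → $0.00
Subtotal = $444.26; tax = $20.26; total due = $464.52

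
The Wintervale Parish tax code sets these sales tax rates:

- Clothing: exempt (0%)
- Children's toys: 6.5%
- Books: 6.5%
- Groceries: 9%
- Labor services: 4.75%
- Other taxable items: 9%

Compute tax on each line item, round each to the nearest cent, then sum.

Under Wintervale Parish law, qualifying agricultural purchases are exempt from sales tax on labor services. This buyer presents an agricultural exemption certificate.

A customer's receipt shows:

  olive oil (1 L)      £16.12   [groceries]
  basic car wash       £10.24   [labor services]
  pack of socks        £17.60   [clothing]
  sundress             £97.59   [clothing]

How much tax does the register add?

£1.45

Olive oil (1 L) £16.12: groceries → 9% → £1.45
Basic car wash £10.24: labor services, buyer-exempt → 0% → £0.00
Pack of socks £17.60: clothing → 0% → £0.00
Sundress £97.59: clothing → 0% → £0.00
Total tax = £1.45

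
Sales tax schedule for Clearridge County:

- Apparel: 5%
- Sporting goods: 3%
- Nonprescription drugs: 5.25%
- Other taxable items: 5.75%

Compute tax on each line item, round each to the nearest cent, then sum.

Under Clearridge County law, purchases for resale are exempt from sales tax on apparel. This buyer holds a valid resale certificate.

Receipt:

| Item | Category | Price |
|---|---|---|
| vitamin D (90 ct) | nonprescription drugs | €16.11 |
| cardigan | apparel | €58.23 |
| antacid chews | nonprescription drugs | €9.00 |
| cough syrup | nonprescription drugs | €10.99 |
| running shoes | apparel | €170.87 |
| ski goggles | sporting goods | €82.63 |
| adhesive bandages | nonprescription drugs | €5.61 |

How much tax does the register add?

Vitamin D (90 ct) €16.11: nonprescription drugs → 5.25% → €0.85
Cardigan €58.23: apparel, buyer-exempt → 0% → €0.00
Antacid chews €9.00: nonprescription drugs → 5.25% → €0.47
Cough syrup €10.99: nonprescription drugs → 5.25% → €0.58
Running shoes €170.87: apparel, buyer-exempt → 0% → €0.00
Ski goggles €82.63: sporting goods → 3% → €2.48
Adhesive bandages €5.61: nonprescription drugs → 5.25% → €0.29
Total tax = €0.85 + €0.47 + €0.58 + €2.48 + €0.29 = €4.67

€4.67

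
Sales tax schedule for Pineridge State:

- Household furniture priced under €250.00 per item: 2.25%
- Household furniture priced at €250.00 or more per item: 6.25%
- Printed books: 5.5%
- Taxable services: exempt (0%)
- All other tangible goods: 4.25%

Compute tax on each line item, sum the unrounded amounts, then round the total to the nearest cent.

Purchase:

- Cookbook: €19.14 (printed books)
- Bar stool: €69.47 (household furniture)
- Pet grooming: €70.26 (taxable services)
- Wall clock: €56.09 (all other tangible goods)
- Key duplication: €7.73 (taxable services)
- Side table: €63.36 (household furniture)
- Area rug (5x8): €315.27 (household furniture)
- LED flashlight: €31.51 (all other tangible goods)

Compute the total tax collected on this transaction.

Cookbook €19.14: printed books → 5.5% → €1.0527
Bar stool €69.47: household furniture, under €250.00 → 2.25% → €1.563075
Pet grooming €70.26: taxable services → 0% → €0.00
Wall clock €56.09: all other tangible goods → 4.25% → €2.383825
Key duplication €7.73: taxable services → 0% → €0.00
Side table €63.36: household furniture, under €250.00 → 2.25% → €1.4256
Area rug (5x8) €315.27: household furniture, €250.00 or more → 6.25% → €19.704375
LED flashlight €31.51: all other tangible goods → 4.25% → €1.339175
Unrounded tax sum = €27.46875 → €27.47

€27.47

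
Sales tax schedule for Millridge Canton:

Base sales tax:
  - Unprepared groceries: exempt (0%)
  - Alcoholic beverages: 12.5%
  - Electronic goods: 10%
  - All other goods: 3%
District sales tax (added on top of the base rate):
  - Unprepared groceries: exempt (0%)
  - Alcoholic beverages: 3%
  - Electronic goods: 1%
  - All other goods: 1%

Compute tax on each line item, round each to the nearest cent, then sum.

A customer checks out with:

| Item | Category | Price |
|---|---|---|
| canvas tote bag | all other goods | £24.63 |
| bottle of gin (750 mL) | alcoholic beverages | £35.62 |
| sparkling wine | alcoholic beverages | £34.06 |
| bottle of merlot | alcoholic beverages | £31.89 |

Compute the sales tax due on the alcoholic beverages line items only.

Bottle of gin (750 mL) £35.62: alcoholic beverages → 12.5% + 3% district = 15.5% → £5.52
Sparkling wine £34.06: alcoholic beverages → 12.5% + 3% district = 15.5% → £5.28
Bottle of merlot £31.89: alcoholic beverages → 12.5% + 3% district = 15.5% → £4.94
Tax on alcoholic beverages = £5.52 + £5.28 + £4.94 = £15.74

£15.74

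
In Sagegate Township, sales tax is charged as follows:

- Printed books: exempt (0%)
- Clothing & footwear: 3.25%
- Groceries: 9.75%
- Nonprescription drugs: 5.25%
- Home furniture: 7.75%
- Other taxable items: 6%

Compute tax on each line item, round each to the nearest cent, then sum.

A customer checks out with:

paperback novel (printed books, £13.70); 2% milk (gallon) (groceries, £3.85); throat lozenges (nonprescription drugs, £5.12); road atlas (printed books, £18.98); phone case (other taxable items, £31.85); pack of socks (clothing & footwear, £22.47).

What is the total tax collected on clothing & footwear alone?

Pack of socks £22.47: clothing & footwear → 3.25% → £0.73
Tax on clothing & footwear = £0.73

£0.73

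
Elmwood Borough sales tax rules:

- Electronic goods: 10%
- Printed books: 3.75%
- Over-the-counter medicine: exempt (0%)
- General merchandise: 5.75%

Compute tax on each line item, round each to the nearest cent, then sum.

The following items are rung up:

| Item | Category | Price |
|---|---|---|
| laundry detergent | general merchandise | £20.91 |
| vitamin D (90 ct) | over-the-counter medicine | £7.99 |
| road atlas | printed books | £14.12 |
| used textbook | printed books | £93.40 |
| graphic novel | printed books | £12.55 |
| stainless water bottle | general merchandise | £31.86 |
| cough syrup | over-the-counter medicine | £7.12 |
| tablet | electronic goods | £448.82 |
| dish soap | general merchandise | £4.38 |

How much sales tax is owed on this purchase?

Laundry detergent £20.91: general merchandise → 5.75% → £1.20
Vitamin D (90 ct) £7.99: over-the-counter medicine → 0% → £0.00
Road atlas £14.12: printed books → 3.75% → £0.53
Used textbook £93.40: printed books → 3.75% → £3.50
Graphic novel £12.55: printed books → 3.75% → £0.47
Stainless water bottle £31.86: general merchandise → 5.75% → £1.83
Cough syrup £7.12: over-the-counter medicine → 0% → £0.00
Tablet £448.82: electronic goods → 10% → £44.88
Dish soap £4.38: general merchandise → 5.75% → £0.25
Total tax = £1.20 + £0.53 + £3.50 + £0.47 + £1.83 + £44.88 + £0.25 = £52.66

£52.66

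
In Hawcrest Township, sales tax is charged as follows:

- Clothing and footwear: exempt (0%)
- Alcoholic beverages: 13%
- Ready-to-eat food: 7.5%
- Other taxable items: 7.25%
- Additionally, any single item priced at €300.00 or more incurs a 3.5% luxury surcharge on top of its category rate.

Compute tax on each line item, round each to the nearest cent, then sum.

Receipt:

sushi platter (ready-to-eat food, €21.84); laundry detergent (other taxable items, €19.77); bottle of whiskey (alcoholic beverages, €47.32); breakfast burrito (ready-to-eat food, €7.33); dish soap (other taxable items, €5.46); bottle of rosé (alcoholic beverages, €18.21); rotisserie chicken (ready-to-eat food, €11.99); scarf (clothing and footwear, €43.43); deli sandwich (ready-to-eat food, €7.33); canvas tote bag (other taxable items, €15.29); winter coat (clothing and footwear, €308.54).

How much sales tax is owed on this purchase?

Sushi platter €21.84: ready-to-eat food → 7.5% → €1.64
Laundry detergent €19.77: other taxable items → 7.25% → €1.43
Bottle of whiskey €47.32: alcoholic beverages → 13% → €6.15
Breakfast burrito €7.33: ready-to-eat food → 7.5% → €0.55
Dish soap €5.46: other taxable items → 7.25% → €0.40
Bottle of rosé €18.21: alcoholic beverages → 13% → €2.37
Rotisserie chicken €11.99: ready-to-eat food → 7.5% → €0.90
Scarf €43.43: clothing and footwear → 0% → €0.00
Deli sandwich €7.33: ready-to-eat food → 7.5% → €0.55
Canvas tote bag €15.29: other taxable items → 7.25% → €1.11
Winter coat €308.54: clothing and footwear → 0% + 3.5% surcharge = 3.5% → €10.80
Total tax = €1.64 + €1.43 + €6.15 + €0.55 + €0.40 + €2.37 + €0.90 + €0.55 + €1.11 + €10.80 = €25.90

€25.90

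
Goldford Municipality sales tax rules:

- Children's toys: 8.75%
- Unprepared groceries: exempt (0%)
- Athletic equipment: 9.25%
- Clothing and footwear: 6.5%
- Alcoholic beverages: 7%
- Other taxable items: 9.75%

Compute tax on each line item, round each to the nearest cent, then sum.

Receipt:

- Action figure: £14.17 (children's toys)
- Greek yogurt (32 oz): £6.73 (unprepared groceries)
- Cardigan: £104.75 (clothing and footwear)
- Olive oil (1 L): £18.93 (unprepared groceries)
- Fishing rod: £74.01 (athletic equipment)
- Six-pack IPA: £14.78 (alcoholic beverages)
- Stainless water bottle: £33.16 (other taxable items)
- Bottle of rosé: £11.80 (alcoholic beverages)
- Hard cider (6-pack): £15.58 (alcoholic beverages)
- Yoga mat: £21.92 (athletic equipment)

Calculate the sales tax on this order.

£23.11

Action figure £14.17: children's toys → 8.75% → £1.24
Greek yogurt (32 oz) £6.73: unprepared groceries → 0% → £0.00
Cardigan £104.75: clothing and footwear → 6.5% → £6.81
Olive oil (1 L) £18.93: unprepared groceries → 0% → £0.00
Fishing rod £74.01: athletic equipment → 9.25% → £6.85
Six-pack IPA £14.78: alcoholic beverages → 7% → £1.03
Stainless water bottle £33.16: other taxable items → 9.75% → £3.23
Bottle of rosé £11.80: alcoholic beverages → 7% → £0.83
Hard cider (6-pack) £15.58: alcoholic beverages → 7% → £1.09
Yoga mat £21.92: athletic equipment → 9.25% → £2.03
Total tax = £1.24 + £6.81 + £6.85 + £1.03 + £3.23 + £0.83 + £1.09 + £2.03 = £23.11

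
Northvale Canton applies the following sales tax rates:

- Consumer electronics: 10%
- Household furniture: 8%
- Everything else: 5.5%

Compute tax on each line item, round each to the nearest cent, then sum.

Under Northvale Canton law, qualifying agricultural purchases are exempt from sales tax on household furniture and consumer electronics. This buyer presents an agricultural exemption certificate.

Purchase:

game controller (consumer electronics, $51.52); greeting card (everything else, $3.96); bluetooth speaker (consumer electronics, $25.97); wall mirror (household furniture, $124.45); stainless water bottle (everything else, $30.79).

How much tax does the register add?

$1.91

Game controller $51.52: consumer electronics, buyer-exempt → 0% → $0.00
Greeting card $3.96: everything else → 5.5% → $0.22
Bluetooth speaker $25.97: consumer electronics, buyer-exempt → 0% → $0.00
Wall mirror $124.45: household furniture, buyer-exempt → 0% → $0.00
Stainless water bottle $30.79: everything else → 5.5% → $1.69
Total tax = $0.22 + $1.69 = $1.91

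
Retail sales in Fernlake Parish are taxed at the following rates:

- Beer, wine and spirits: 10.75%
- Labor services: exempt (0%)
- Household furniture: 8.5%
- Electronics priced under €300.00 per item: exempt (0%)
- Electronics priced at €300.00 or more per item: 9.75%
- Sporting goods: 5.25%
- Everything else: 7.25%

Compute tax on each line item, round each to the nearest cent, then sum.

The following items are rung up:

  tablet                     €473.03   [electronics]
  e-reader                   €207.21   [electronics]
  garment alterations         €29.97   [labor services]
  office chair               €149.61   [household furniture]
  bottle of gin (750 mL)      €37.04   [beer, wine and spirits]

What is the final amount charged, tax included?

€959.68

Tablet €473.03: electronics, €300.00 or more → 9.75% → €46.12
E-reader €207.21: electronics, under €300.00 → 0% → €0.00
Garment alterations €29.97: labor services → 0% → €0.00
Office chair €149.61: household furniture → 8.5% → €12.72
Bottle of gin (750 mL) €37.04: beer, wine and spirits → 10.75% → €3.98
Subtotal = €896.86; tax = €62.82; total due = €959.68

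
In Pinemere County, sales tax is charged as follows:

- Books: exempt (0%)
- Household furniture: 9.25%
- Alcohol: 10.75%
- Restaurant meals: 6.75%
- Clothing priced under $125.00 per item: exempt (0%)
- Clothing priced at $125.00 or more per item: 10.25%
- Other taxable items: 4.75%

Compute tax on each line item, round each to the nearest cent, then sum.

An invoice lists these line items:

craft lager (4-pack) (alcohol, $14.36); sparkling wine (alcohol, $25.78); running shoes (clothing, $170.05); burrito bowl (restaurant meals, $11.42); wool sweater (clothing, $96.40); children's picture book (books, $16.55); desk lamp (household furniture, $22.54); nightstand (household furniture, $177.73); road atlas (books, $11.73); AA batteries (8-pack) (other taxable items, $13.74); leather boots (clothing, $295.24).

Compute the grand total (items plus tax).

$927.48

Craft lager (4-pack) $14.36: alcohol → 10.75% → $1.54
Sparkling wine $25.78: alcohol → 10.75% → $2.77
Running shoes $170.05: clothing, $125.00 or more → 10.25% → $17.43
Burrito bowl $11.42: restaurant meals → 6.75% → $0.77
Wool sweater $96.40: clothing, under $125.00 → 0% → $0.00
Children's picture book $16.55: books → 0% → $0.00
Desk lamp $22.54: household furniture → 9.25% → $2.08
Nightstand $177.73: household furniture → 9.25% → $16.44
Road atlas $11.73: books → 0% → $0.00
AA batteries (8-pack) $13.74: other taxable items → 4.75% → $0.65
Leather boots $295.24: clothing, $125.00 or more → 10.25% → $30.26
Subtotal = $855.54; tax = $71.94; total due = $927.48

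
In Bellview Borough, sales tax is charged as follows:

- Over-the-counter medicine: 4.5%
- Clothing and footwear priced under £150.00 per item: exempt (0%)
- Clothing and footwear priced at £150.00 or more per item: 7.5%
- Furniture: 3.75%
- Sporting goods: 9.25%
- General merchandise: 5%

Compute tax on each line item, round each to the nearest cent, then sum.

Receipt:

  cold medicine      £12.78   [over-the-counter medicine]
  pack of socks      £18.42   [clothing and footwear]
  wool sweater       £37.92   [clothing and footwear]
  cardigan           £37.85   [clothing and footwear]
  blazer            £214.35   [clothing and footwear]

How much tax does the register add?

£16.66

Cold medicine £12.78: over-the-counter medicine → 4.5% → £0.58
Pack of socks £18.42: clothing and footwear, under £150.00 → 0% → £0.00
Wool sweater £37.92: clothing and footwear, under £150.00 → 0% → £0.00
Cardigan £37.85: clothing and footwear, under £150.00 → 0% → £0.00
Blazer £214.35: clothing and footwear, £150.00 or more → 7.5% → £16.08
Total tax = £0.58 + £16.08 = £16.66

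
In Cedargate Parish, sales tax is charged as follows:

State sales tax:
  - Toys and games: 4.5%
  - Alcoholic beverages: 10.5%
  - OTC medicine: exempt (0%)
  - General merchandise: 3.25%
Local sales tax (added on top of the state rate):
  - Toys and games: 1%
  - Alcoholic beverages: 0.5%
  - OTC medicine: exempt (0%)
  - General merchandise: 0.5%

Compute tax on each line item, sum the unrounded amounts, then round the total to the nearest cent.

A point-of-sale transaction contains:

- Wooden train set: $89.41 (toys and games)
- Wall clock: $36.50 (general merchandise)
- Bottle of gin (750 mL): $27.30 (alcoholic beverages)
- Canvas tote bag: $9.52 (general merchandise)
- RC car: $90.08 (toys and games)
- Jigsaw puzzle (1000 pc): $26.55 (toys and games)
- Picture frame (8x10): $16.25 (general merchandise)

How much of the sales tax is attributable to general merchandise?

$2.34

Wall clock $36.50: general merchandise → 3.25% + 0.5% local = 3.75% → $1.36875
Canvas tote bag $9.52: general merchandise → 3.25% + 0.5% local = 3.75% → $0.357
Picture frame (8x10) $16.25: general merchandise → 3.25% + 0.5% local = 3.75% → $0.609375
Tax on general merchandise: unrounded sum = $2.335125 → $2.34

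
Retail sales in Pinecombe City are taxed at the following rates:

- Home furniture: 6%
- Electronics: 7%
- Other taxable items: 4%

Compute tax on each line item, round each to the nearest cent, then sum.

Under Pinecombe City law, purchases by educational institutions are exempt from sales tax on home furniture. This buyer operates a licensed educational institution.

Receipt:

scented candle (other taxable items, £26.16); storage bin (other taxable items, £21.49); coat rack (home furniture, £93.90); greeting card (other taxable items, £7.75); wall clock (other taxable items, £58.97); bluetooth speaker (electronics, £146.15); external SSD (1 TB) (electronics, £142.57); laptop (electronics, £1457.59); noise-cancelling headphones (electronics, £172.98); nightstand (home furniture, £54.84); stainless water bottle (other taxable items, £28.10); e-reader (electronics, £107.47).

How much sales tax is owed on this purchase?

£147.57

Scented candle £26.16: other taxable items → 4% → £1.05
Storage bin £21.49: other taxable items → 4% → £0.86
Coat rack £93.90: home furniture, buyer-exempt → 0% → £0.00
Greeting card £7.75: other taxable items → 4% → £0.31
Wall clock £58.97: other taxable items → 4% → £2.36
Bluetooth speaker £146.15: electronics → 7% → £10.23
External SSD (1 TB) £142.57: electronics → 7% → £9.98
Laptop £1457.59: electronics → 7% → £102.03
Noise-cancelling headphones £172.98: electronics → 7% → £12.11
Nightstand £54.84: home furniture, buyer-exempt → 0% → £0.00
Stainless water bottle £28.10: other taxable items → 4% → £1.12
E-reader £107.47: electronics → 7% → £7.52
Total tax = £1.05 + £0.86 + £0.31 + £2.36 + £10.23 + £9.98 + £102.03 + £12.11 + £1.12 + £7.52 = £147.57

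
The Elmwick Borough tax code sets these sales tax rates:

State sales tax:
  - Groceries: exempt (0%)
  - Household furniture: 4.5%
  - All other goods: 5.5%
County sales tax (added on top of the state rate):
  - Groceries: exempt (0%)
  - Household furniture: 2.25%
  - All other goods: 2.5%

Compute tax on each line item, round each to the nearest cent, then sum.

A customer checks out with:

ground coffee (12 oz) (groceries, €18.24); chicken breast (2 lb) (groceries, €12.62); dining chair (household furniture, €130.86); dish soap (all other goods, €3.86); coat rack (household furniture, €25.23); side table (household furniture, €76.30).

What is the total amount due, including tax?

€283.10

Ground coffee (12 oz) €18.24: groceries → 0% + 0% county = 0% → €0.00
Chicken breast (2 lb) €12.62: groceries → 0% + 0% county = 0% → €0.00
Dining chair €130.86: household furniture → 4.5% + 2.25% county = 6.75% → €8.83
Dish soap €3.86: all other goods → 5.5% + 2.5% county = 8% → €0.31
Coat rack €25.23: household furniture → 4.5% + 2.25% county = 6.75% → €1.70
Side table €76.30: household furniture → 4.5% + 2.25% county = 6.75% → €5.15
Subtotal = €267.11; tax = €15.99; total due = €283.10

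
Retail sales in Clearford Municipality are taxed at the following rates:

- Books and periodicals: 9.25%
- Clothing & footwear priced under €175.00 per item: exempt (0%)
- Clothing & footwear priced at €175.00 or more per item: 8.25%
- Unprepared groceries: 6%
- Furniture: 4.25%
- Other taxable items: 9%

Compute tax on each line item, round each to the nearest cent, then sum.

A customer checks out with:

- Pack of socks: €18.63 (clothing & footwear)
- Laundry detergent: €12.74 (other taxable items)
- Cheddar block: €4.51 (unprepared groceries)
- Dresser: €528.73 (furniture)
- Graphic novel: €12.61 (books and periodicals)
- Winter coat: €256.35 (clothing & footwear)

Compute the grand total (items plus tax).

€879.78

Pack of socks €18.63: clothing & footwear, under €175.00 → 0% → €0.00
Laundry detergent €12.74: other taxable items → 9% → €1.15
Cheddar block €4.51: unprepared groceries → 6% → €0.27
Dresser €528.73: furniture → 4.25% → €22.47
Graphic novel €12.61: books and periodicals → 9.25% → €1.17
Winter coat €256.35: clothing & footwear, €175.00 or more → 8.25% → €21.15
Subtotal = €833.57; tax = €46.21; total due = €879.78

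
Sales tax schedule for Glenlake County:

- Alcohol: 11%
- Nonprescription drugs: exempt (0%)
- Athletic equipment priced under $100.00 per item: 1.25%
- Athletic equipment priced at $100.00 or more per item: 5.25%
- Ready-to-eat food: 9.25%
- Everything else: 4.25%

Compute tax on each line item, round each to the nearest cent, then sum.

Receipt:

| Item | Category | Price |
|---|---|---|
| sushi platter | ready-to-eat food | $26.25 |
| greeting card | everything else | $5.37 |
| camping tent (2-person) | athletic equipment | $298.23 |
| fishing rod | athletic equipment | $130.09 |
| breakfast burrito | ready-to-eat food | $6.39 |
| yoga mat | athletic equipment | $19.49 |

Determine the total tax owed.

$25.98

Sushi platter $26.25: ready-to-eat food → 9.25% → $2.43
Greeting card $5.37: everything else → 4.25% → $0.23
Camping tent (2-person) $298.23: athletic equipment, $100.00 or more → 5.25% → $15.66
Fishing rod $130.09: athletic equipment, $100.00 or more → 5.25% → $6.83
Breakfast burrito $6.39: ready-to-eat food → 9.25% → $0.59
Yoga mat $19.49: athletic equipment, under $100.00 → 1.25% → $0.24
Total tax = $2.43 + $0.23 + $15.66 + $6.83 + $0.59 + $0.24 = $25.98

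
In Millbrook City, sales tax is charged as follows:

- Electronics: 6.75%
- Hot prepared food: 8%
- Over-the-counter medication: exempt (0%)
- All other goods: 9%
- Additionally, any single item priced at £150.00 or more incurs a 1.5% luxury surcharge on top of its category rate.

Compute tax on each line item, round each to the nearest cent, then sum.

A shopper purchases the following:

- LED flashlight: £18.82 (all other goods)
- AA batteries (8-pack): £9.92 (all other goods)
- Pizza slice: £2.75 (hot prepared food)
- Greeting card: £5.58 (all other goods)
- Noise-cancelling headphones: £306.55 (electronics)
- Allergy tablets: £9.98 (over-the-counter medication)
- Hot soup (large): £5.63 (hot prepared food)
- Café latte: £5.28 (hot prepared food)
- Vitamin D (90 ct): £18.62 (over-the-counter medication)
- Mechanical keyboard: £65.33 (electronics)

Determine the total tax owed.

£33.87

LED flashlight £18.82: all other goods → 9% → £1.69
AA batteries (8-pack) £9.92: all other goods → 9% → £0.89
Pizza slice £2.75: hot prepared food → 8% → £0.22
Greeting card £5.58: all other goods → 9% → £0.50
Noise-cancelling headphones £306.55: electronics → 6.75% + 1.5% surcharge = 8.25% → £25.29
Allergy tablets £9.98: over-the-counter medication → 0% → £0.00
Hot soup (large) £5.63: hot prepared food → 8% → £0.45
Café latte £5.28: hot prepared food → 8% → £0.42
Vitamin D (90 ct) £18.62: over-the-counter medication → 0% → £0.00
Mechanical keyboard £65.33: electronics → 6.75% → £4.41
Total tax = £1.69 + £0.89 + £0.22 + £0.50 + £25.29 + £0.45 + £0.42 + £4.41 = £33.87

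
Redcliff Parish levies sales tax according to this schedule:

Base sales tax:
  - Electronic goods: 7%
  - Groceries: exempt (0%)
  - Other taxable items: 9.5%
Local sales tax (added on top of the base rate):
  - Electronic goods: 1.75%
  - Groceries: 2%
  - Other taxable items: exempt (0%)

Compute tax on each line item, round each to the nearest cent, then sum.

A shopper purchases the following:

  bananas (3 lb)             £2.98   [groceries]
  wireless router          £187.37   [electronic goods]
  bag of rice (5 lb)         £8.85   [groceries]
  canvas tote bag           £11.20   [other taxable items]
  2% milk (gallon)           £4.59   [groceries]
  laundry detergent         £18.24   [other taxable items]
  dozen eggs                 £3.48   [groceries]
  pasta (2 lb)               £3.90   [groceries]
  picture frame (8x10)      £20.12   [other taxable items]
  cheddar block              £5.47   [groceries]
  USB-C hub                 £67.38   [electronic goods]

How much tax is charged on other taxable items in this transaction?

Canvas tote bag £11.20: other taxable items → 9.5% + 0% local = 9.5% → £1.06
Laundry detergent £18.24: other taxable items → 9.5% + 0% local = 9.5% → £1.73
Picture frame (8x10) £20.12: other taxable items → 9.5% + 0% local = 9.5% → £1.91
Tax on other taxable items = £1.06 + £1.73 + £1.91 = £4.70

£4.70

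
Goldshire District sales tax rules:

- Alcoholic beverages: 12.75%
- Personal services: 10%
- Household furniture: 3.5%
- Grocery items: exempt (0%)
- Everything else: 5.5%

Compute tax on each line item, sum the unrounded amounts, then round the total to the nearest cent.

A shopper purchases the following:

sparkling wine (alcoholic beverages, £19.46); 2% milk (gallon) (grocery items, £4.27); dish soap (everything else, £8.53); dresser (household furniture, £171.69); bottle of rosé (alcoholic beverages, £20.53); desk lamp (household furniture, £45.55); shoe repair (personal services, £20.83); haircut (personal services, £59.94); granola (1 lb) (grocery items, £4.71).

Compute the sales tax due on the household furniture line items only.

Dresser £171.69: household furniture → 3.5% → £6.00915
Desk lamp £45.55: household furniture → 3.5% → £1.59425
Tax on household furniture: unrounded sum = £7.6034 → £7.60

£7.60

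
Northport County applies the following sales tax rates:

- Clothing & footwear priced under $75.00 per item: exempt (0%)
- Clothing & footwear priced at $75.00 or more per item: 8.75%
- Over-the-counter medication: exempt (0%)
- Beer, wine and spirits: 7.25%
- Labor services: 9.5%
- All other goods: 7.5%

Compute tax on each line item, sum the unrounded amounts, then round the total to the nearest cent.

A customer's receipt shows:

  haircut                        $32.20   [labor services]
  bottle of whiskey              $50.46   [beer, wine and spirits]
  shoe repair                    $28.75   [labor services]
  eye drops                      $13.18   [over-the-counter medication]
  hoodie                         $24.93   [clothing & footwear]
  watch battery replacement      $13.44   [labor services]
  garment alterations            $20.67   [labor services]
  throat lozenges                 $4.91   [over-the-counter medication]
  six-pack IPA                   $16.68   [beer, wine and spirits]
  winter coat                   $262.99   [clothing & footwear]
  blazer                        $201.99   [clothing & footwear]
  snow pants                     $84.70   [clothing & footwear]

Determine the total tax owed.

$62.00

Haircut $32.20: labor services → 9.5% → $3.059
Bottle of whiskey $50.46: beer, wine and spirits → 7.25% → $3.65835
Shoe repair $28.75: labor services → 9.5% → $2.73125
Eye drops $13.18: over-the-counter medication → 0% → $0.00
Hoodie $24.93: clothing & footwear, under $75.00 → 0% → $0.00
Watch battery replacement $13.44: labor services → 9.5% → $1.2768
Garment alterations $20.67: labor services → 9.5% → $1.96365
Throat lozenges $4.91: over-the-counter medication → 0% → $0.00
Six-pack IPA $16.68: beer, wine and spirits → 7.25% → $1.2093
Winter coat $262.99: clothing & footwear, $75.00 or more → 8.75% → $23.011625
Blazer $201.99: clothing & footwear, $75.00 or more → 8.75% → $17.674125
Snow pants $84.70: clothing & footwear, $75.00 or more → 8.75% → $7.41125
Unrounded tax sum = $61.99535 → $62.00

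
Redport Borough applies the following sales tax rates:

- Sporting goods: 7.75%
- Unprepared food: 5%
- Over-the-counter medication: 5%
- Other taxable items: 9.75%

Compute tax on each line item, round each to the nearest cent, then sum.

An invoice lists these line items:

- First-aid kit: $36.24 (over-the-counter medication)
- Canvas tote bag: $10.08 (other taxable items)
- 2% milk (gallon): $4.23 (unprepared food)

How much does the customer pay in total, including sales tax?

First-aid kit $36.24: over-the-counter medication → 5% → $1.81
Canvas tote bag $10.08: other taxable items → 9.75% → $0.98
2% milk (gallon) $4.23: unprepared food → 5% → $0.21
Subtotal = $50.55; tax = $3.00; total due = $53.55

$53.55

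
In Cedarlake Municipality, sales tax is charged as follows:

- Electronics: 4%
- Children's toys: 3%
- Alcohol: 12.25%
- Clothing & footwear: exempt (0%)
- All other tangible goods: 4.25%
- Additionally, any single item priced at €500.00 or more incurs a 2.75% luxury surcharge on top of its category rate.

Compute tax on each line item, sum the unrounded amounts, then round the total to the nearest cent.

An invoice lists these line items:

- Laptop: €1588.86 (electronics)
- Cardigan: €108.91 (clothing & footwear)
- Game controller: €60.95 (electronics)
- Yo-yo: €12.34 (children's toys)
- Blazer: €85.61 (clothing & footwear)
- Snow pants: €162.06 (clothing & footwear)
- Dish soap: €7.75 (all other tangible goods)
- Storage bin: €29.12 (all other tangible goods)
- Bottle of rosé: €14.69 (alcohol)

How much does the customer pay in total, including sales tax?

Laptop €1588.86: electronics → 4% + 2.75% surcharge = 6.75% → €107.24805
Cardigan €108.91: clothing & footwear → 0% → €0.00
Game controller €60.95: electronics → 4% → €2.438
Yo-yo €12.34: children's toys → 3% → €0.3702
Blazer €85.61: clothing & footwear → 0% → €0.00
Snow pants €162.06: clothing & footwear → 0% → €0.00
Dish soap €7.75: all other tangible goods → 4.25% → €0.329375
Storage bin €29.12: all other tangible goods → 4.25% → €1.2376
Bottle of rosé €14.69: alcohol → 12.25% → €1.799525
Subtotal = €2070.29; unrounded tax = €113.42275 → €113.42; total due = €2183.71

€2183.71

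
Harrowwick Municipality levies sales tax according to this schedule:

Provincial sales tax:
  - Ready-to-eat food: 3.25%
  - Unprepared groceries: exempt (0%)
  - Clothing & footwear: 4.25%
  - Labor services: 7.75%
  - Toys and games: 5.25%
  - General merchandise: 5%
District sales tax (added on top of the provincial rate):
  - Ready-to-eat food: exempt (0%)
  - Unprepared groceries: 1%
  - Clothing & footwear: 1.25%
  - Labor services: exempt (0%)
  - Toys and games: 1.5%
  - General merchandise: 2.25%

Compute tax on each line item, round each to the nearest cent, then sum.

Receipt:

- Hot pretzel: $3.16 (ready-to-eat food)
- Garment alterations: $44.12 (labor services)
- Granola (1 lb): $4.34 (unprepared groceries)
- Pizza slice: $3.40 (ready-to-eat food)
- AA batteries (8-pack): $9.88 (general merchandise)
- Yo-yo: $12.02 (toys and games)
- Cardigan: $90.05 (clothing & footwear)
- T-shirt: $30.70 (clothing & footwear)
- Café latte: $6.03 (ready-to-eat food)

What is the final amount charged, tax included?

Hot pretzel $3.16: ready-to-eat food → 3.25% + 0% district = 3.25% → $0.10
Garment alterations $44.12: labor services → 7.75% + 0% district = 7.75% → $3.42
Granola (1 lb) $4.34: unprepared groceries → 0% + 1% district = 1% → $0.04
Pizza slice $3.40: ready-to-eat food → 3.25% + 0% district = 3.25% → $0.11
AA batteries (8-pack) $9.88: general merchandise → 5% + 2.25% district = 7.25% → $0.72
Yo-yo $12.02: toys and games → 5.25% + 1.5% district = 6.75% → $0.81
Cardigan $90.05: clothing & footwear → 4.25% + 1.25% district = 5.5% → $4.95
T-shirt $30.70: clothing & footwear → 4.25% + 1.25% district = 5.5% → $1.69
Café latte $6.03: ready-to-eat food → 3.25% + 0% district = 3.25% → $0.20
Subtotal = $203.70; tax = $12.04; total due = $215.74

$215.74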